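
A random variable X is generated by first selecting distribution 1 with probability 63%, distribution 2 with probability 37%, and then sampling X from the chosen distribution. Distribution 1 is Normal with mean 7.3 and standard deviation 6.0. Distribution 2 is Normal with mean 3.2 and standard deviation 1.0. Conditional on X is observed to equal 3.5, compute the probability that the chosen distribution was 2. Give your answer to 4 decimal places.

0.8046

Likelihoods f(3.5 | ·): 1: 0.0544075; 2: 0.381388.
Posterior ∝ prior × likelihood. Numerator for 2: 0.37·0.381388 = 0.141113.
Normalizing constant: 0.63·0.0544075 + 0.37·0.381388 = 0.17539.
P(2 | observation) = 0.141113 / 0.17539 = 0.804569.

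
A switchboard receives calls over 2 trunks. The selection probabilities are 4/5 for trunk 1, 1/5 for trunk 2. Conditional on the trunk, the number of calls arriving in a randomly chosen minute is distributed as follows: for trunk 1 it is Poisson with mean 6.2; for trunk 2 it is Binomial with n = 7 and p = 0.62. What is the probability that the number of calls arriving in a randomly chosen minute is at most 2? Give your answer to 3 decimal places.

0.059

Conditional on each trunk, P(X ≤ 2): 1: 0.0536176; 2: 0.0781734.
By total probability, P(X ≤ 2) = 0.8·0.0536176 + 0.2·0.0781734 = 0.0585287.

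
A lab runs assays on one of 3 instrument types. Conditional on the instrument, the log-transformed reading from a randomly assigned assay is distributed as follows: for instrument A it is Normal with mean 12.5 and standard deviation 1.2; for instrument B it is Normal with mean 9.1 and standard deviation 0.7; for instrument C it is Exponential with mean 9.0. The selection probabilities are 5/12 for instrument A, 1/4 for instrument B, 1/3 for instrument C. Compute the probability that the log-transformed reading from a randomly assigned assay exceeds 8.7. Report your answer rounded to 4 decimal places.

0.7222

Conditional on each instrument, P(X > 8.7): A: 0.999229; B: 0.716145; C: 0.380349.
By total probability, P(X > 8.7) = 0.416667·0.999229 + 0.25·0.716145 + 0.333333·0.380349 = 0.722165.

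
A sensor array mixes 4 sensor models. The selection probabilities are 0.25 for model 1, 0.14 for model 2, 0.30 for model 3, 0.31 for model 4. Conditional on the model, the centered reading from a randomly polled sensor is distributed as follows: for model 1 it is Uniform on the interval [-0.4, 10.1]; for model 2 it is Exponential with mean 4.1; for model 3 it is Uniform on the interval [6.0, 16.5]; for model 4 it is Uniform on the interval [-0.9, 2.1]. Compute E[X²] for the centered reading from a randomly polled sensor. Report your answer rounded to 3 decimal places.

For each component E[X²] = Var + (mean)², giving 1: 32.71; 2: 33.62; 3: 135.75; 4: 1.11.
Overall E[X²] = 0.25·32.71 + 0.14·33.62 + 0.3·135.75 + 0.31·1.11 = 53.9534.

53.953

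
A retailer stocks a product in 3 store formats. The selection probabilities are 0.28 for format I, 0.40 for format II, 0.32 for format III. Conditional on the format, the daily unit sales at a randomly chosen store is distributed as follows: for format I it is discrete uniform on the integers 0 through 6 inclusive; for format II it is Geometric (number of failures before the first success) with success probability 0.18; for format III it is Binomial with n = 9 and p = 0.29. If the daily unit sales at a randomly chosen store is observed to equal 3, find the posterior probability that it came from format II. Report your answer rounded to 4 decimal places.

Likelihoods P(X=3 | ·): I: 0.142857; II: 0.0992462; III: 0.262436.
Posterior ∝ prior × likelihood. Numerator for II: 0.4·0.0992462 = 0.0396985.
Normalizing constant: 0.28·0.142857 + 0.4·0.0992462 + 0.32·0.262436 = 0.163678.
P(II | observation) = 0.0396985 / 0.163678 = 0.24254.

0.2425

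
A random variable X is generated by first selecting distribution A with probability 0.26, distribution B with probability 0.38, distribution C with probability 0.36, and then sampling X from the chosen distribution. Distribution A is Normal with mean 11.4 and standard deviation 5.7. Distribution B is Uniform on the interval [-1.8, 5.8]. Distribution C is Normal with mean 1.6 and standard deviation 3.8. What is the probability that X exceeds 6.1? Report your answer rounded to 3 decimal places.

Conditional on each component, P(X > 6.1): A: 0.823769; B: 0; C: 0.118165.
By total probability, P(X > 6.1) = 0.26·0.823769 + 0.38·0 + 0.36·0.118165 = 0.256719.

0.257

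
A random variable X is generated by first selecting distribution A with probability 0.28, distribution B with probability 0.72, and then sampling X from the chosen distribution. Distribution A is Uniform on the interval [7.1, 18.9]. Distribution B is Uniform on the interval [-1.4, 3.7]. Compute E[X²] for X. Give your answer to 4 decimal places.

For each component E[X²] = Var + (mean)², giving A: 180.603; B: 3.49.
Overall E[X²] = 0.28·180.603 + 0.72·3.49 = 53.0817.

53.0817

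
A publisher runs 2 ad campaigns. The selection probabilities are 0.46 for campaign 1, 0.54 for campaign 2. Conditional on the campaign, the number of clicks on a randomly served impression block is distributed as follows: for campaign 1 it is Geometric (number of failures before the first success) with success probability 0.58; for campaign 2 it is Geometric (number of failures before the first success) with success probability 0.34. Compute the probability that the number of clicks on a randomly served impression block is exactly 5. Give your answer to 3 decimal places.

0.026

Conditional on each campaign, P(X = 5): 1: 0.00758009; 2: 0.0425793.
By total probability, P(X = 5) = 0.46·0.00758009 + 0.54·0.0425793 = 0.0264797.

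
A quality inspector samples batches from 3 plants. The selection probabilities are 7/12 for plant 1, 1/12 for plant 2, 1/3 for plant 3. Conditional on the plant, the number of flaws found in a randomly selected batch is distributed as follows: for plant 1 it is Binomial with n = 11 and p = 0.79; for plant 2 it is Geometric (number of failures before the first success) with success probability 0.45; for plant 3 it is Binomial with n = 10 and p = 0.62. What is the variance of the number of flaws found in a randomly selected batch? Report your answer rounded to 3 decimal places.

Per component, 1: μ=8.69, E[X²]=77.341; 2: μ=1.22222, E[X²]=4.20988; 3: μ=6.2, E[X²]=40.796.
E[X] = 0.583333·8.69 + 0.0833333·1.22222 + 0.333333·6.2 = 7.23769.
E[X²] = 0.583333·77.341 + 0.0833333·4.20988 + 0.333333·40.796 = 59.0651.
Var(X) = E[X²] − (E[X])² = 59.0651 − 52.3841 = 6.68099.

6.681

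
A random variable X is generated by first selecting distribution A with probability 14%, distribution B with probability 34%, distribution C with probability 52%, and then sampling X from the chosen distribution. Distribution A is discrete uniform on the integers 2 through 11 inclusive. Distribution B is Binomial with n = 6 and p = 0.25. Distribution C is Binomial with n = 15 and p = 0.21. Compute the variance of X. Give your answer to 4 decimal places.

Per component, A: μ=6.5, E[X²]=50.5; B: μ=1.5, E[X²]=3.375; C: μ=3.15, E[X²]=12.411.
E[X] = 0.14·6.5 + 0.34·1.5 + 0.52·3.15 = 3.058.
E[X²] = 0.14·50.5 + 0.34·3.375 + 0.52·12.411 = 14.6712.
Var(X) = E[X²] − (E[X])² = 14.6712 − 9.35136 = 5.31986.

5.3199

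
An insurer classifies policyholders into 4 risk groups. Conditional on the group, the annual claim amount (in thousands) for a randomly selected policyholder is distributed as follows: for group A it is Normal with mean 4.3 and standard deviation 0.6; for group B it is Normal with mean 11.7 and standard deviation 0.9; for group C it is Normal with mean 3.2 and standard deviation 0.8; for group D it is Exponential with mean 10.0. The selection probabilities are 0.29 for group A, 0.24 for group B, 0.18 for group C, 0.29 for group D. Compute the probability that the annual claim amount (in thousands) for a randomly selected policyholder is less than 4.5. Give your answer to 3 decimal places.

Conditional on each group, P(X < 4.5): A: 0.630559; B: 6.10623e-16; C: 0.947919; D: 0.362372.
By total probability, P(X < 4.5) = 0.29·0.630559 + 0.24·6.10623e-16 + 0.18·0.947919 + 0.29·0.362372 = 0.458575.

0.459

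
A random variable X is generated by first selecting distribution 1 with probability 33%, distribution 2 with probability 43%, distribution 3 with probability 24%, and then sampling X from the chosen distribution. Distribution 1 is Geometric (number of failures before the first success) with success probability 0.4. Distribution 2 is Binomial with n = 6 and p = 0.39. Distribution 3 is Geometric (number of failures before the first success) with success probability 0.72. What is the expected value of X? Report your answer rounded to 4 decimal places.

Component means — 1: 1.5; 2: 2.34; 3: 0.388889.
E[X] = 0.33·1.5 + 0.43·2.34 + 0.24·0.388889 = 1.59453.

1.5945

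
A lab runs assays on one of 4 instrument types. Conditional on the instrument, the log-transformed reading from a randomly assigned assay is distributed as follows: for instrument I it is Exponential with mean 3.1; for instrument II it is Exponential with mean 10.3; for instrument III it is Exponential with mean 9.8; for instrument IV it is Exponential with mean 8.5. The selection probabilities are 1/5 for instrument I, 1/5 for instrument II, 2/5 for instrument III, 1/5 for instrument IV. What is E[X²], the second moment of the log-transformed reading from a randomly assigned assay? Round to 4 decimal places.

152.0120

For each component E[X²] = Var + (mean)², giving I: 19.22; II: 212.18; III: 192.08; IV: 144.5.
Overall E[X²] = 0.2·19.22 + 0.2·212.18 + 0.4·192.08 + 0.2·144.5 = 152.012.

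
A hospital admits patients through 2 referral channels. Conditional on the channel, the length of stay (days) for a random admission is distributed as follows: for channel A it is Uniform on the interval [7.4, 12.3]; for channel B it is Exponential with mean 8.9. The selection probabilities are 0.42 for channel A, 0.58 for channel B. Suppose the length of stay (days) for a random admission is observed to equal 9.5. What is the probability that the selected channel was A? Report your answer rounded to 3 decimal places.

0.793

Likelihoods f(9.5 | ·): A: 0.204082; B: 0.03864.
Posterior ∝ prior × likelihood. Numerator for A: 0.42·0.204082 = 0.0857143.
Normalizing constant: 0.42·0.204082 + 0.58·0.03864 = 0.108125.
P(A | observation) = 0.0857143 / 0.108125 = 0.79273.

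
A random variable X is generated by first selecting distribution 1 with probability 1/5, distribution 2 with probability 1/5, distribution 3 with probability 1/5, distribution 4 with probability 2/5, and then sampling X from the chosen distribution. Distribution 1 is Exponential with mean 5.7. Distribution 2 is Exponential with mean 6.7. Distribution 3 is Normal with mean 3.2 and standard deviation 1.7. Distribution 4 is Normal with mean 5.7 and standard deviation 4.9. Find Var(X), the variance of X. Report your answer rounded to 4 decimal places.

Per component, 1: μ=5.7, E[X²]=64.98; 2: μ=6.7, E[X²]=89.78; 3: μ=3.2, E[X²]=13.13; 4: μ=5.7, E[X²]=56.5.
E[X] = 0.2·5.7 + 0.2·6.7 + 0.2·3.2 + 0.4·5.7 = 5.4.
E[X²] = 0.2·64.98 + 0.2·89.78 + 0.2·13.13 + 0.4·56.5 = 56.178.
Var(X) = E[X²] − (E[X])² = 56.178 − 29.16 = 27.018.

27.0180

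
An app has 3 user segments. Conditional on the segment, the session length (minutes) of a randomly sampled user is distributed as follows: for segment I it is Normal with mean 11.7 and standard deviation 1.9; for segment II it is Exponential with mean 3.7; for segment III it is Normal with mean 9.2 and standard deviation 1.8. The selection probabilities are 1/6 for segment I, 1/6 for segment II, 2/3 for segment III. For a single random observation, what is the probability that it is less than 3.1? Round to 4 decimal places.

0.0948

Conditional on each segment, P(X < 3.1): I: 3.00104e-06; II: 0.567355; III: 0.000350882.
By total probability, P(X < 3.1) = 0.166667·3.00104e-06 + 0.166667·0.567355 + 0.666667·0.000350882 = 0.0947936.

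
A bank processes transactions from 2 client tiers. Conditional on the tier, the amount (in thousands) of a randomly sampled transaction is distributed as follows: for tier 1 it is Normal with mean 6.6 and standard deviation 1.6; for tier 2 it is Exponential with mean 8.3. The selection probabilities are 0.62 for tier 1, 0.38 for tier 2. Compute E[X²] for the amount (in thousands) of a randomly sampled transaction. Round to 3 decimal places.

For each component E[X²] = Var + (mean)², giving 1: 46.12; 2: 137.78.
Overall E[X²] = 0.62·46.12 + 0.38·137.78 = 80.9508.

80.951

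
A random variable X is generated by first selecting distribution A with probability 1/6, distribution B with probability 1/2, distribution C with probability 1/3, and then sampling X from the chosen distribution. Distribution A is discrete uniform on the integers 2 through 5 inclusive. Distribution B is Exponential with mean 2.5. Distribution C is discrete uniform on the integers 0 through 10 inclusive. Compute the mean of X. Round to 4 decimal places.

Component means — A: 3.5; B: 2.5; C: 5.
E[X] = 0.166667·3.5 + 0.5·2.5 + 0.333333·5 = 3.5.

3.5000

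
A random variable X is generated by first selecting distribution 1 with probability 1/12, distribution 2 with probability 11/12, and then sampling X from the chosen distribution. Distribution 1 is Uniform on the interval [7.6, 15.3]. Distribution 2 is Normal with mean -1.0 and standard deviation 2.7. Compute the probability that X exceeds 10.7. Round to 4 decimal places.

0.0498

Conditional on each component, P(X > 10.7): 1: 0.597403; 2: 7.34342e-06.
By total probability, P(X > 10.7) = 0.0833333·0.597403 + 0.916667·7.34342e-06 = 0.0497903.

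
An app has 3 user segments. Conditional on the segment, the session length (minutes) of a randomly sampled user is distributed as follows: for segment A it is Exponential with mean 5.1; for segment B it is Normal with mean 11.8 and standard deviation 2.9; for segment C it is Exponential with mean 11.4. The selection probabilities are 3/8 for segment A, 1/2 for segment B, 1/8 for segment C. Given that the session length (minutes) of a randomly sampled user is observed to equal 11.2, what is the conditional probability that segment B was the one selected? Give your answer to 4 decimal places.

0.8457

Likelihoods f(11.2 | ·): A: 0.0218115; B: 0.134653; C: 0.0328413.
Posterior ∝ prior × likelihood. Numerator for B: 0.5·0.134653 = 0.0673266.
Normalizing constant: 0.375·0.0218115 + 0.5·0.134653 + 0.125·0.0328413 = 0.0796111.
P(B | observation) = 0.0673266 / 0.0796111 = 0.845694.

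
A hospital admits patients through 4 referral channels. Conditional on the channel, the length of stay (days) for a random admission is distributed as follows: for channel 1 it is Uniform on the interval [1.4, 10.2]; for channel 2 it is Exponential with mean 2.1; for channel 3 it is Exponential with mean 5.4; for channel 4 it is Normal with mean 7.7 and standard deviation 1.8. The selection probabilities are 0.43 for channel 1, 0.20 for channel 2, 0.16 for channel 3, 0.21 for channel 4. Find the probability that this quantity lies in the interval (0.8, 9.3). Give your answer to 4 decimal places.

Conditional on each channel, P(0.8 < X < 9.3): 1: 0.897727; 2: 0.671279; 3: 0.683635; 4: 0.812905.
By total probability, P(0.8 < X < 9.3) = 0.43·0.897727 + 0.2·0.671279 + 0.16·0.683635 + 0.21·0.812905 = 0.80037.

0.8004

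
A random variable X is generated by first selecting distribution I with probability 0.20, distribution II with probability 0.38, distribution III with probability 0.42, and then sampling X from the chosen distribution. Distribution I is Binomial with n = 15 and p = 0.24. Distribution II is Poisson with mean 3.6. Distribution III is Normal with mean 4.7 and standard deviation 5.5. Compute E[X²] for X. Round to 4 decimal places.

For each component E[X²] = Var + (mean)², giving I: 15.696; II: 16.56; III: 52.34.
Overall E[X²] = 0.2·15.696 + 0.38·16.56 + 0.42·52.34 = 31.4148.

31.4148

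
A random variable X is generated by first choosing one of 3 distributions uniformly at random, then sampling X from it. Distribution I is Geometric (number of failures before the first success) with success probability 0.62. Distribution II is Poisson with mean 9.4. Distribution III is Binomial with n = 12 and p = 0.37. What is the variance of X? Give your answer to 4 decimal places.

Per component, I: μ=0.612903, E[X²]=1.3642; II: μ=9.4, E[X²]=97.76; III: μ=4.44, E[X²]=22.5108.
E[X] = 0.333333·0.612903 + 0.333333·9.4 + 0.333333·4.44 = 4.81763.
E[X²] = 0.333333·1.3642 + 0.333333·97.76 + 0.333333·22.5108 = 40.545.
Var(X) = E[X²] − (E[X])² = 40.545 − 23.2096 = 17.3354.

17.3354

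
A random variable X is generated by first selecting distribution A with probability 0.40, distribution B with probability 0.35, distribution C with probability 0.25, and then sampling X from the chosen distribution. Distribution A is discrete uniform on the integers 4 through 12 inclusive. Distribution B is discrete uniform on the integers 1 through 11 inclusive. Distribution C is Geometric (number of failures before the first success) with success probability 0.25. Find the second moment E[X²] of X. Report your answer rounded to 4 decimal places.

49.6167

For each component E[X²] = Var + (mean)², giving A: 70.6667; B: 46; C: 21.
Overall E[X²] = 0.4·70.6667 + 0.35·46 + 0.25·21 = 49.6167.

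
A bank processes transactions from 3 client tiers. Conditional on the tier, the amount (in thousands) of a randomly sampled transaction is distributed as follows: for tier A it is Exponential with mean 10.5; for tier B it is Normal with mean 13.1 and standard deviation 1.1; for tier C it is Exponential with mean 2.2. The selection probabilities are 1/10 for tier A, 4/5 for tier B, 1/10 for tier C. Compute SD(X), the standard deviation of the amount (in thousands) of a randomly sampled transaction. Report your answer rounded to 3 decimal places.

4.818

Per component, A: μ=10.5, E[X²]=220.5; B: μ=13.1, E[X²]=172.82; C: μ=2.2, E[X²]=9.68.
E[X] = 0.1·10.5 + 0.8·13.1 + 0.1·2.2 = 11.75.
E[X²] = 0.1·220.5 + 0.8·172.82 + 0.1·9.68 = 161.274.
Var(X) = E[X²] − (E[X])² = 161.274 − 138.062 = 23.2115.
SD(X) = √23.2115 = 4.81783.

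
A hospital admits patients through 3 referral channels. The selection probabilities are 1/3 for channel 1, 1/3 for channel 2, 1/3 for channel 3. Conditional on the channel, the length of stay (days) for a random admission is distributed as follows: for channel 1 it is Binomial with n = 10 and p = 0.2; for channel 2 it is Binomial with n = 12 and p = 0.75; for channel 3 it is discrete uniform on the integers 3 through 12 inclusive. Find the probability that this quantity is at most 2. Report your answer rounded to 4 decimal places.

0.2259

Conditional on each channel, P(X ≤ 2): 1: 0.6778; 2: 3.76105e-05; 3: 0.
By total probability, P(X ≤ 2) = 0.333333·0.6778 + 0.333333·3.76105e-05 + 0.333333·0 = 0.225946.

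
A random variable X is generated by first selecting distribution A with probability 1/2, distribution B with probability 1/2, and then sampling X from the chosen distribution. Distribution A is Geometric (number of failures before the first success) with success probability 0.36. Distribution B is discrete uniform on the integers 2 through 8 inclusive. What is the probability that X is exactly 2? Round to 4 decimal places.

0.1452

Conditional on each component, P(X = 2): A: 0.147456; B: 0.142857.
By total probability, P(X = 2) = 0.5·0.147456 + 0.5·0.142857 = 0.145157.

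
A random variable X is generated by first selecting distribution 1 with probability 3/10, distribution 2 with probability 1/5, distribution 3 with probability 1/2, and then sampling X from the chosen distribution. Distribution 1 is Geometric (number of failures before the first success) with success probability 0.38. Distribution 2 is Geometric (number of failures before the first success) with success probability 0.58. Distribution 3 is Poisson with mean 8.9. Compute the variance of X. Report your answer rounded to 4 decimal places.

Per component, 1: μ=1.63158, E[X²]=6.95568; 2: μ=0.724138, E[X²]=1.77289; 3: μ=8.9, E[X²]=88.11.
E[X] = 0.3·1.63158 + 0.2·0.724138 + 0.5·8.9 = 5.0843.
E[X²] = 0.3·6.95568 + 0.2·1.77289 + 0.5·88.11 = 46.4963.
Var(X) = E[X²] − (E[X])² = 46.4963 − 25.8501 = 20.6462.

20.6462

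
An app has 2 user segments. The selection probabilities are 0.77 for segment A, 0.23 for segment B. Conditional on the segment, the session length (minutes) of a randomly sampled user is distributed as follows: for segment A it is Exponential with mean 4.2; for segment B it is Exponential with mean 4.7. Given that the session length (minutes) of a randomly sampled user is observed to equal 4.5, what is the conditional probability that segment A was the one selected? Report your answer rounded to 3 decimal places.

Likelihoods f(4.5 | ·): A: 0.0815521; B: 0.0816748.
Posterior ∝ prior × likelihood. Numerator for A: 0.77·0.0815521 = 0.0627951.
Normalizing constant: 0.77·0.0815521 + 0.23·0.0816748 = 0.0815803.
P(A | observation) = 0.0627951 / 0.0815803 = 0.769734.

0.770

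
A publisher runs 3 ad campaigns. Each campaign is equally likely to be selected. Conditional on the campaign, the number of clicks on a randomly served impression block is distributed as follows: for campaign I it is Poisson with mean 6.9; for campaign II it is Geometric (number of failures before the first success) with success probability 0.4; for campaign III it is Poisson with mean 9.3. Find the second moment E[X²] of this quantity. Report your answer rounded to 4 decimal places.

For each component E[X²] = Var + (mean)², giving I: 54.51; II: 6; III: 95.79.
Overall E[X²] = 0.333333·54.51 + 0.333333·6 + 0.333333·95.79 = 52.1.

52.1000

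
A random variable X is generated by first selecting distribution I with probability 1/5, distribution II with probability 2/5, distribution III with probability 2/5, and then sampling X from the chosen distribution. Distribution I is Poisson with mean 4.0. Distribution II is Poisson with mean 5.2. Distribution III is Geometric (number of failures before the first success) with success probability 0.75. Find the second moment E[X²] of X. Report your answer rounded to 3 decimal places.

17.118

For each component E[X²] = Var + (mean)², giving I: 20; II: 32.24; III: 0.555556.
Overall E[X²] = 0.2·20 + 0.4·32.24 + 0.4·0.555556 = 17.1182.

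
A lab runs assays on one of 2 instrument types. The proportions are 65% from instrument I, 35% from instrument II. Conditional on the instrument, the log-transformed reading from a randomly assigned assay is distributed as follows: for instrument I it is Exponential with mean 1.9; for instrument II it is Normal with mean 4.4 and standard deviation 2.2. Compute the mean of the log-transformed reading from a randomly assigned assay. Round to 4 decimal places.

2.7750

Component means — I: 1.9; II: 4.4.
E[X] = 0.65·1.9 + 0.35·4.4 = 2.775.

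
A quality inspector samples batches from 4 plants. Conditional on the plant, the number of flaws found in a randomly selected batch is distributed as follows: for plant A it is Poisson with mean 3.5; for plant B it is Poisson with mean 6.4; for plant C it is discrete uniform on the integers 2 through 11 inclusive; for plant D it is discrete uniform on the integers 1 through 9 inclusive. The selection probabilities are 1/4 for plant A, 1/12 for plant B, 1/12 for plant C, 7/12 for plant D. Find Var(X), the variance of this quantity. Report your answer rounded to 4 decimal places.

Per component, A: μ=3.5, E[X²]=15.75; B: μ=6.4, E[X²]=47.36; C: μ=6.5, E[X²]=50.5; D: μ=5, E[X²]=31.6667.
E[X] = 0.25·3.5 + 0.0833333·6.4 + 0.0833333·6.5 + 0.583333·5 = 4.86667.
E[X²] = 0.25·15.75 + 0.0833333·47.36 + 0.0833333·50.5 + 0.583333·31.6667 = 30.5647.
Var(X) = E[X²] − (E[X])² = 30.5647 − 23.6844 = 6.88028.

6.8803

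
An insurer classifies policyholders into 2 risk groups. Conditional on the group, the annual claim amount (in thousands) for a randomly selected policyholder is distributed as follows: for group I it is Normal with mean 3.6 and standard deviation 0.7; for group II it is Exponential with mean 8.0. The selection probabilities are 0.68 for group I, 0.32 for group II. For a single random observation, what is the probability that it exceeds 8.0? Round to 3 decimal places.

Conditional on each group, P(X > 8.0): I: 1.63175e-10; II: 0.367879.
By total probability, P(X > 8.0) = 0.68·1.63175e-10 + 0.32·0.367879 = 0.117721.

0.118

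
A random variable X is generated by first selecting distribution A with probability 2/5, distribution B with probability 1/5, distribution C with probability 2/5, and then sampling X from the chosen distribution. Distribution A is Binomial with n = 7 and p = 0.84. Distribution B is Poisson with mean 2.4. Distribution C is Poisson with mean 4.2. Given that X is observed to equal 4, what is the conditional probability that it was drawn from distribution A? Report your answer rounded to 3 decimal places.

Likelihoods P(X=4 | ·): A: 0.0713748; B: 0.125408; C: 0.194424.
Posterior ∝ prior × likelihood. Numerator for A: 0.4·0.0713748 = 0.0285499.
Normalizing constant: 0.4·0.0713748 + 0.2·0.125408 + 0.4·0.194424 = 0.131401.
P(A | observation) = 0.0285499 / 0.131401 = 0.217273.

0.217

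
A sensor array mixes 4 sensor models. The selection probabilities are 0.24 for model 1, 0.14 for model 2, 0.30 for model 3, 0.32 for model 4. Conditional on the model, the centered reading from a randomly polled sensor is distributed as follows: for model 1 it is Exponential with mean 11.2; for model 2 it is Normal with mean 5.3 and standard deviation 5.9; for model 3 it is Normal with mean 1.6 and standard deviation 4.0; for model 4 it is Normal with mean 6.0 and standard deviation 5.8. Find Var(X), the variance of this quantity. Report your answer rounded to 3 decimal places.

62.881

Per component, 1: μ=11.2, E[X²]=250.88; 2: μ=5.3, E[X²]=62.9; 3: μ=1.6, E[X²]=18.56; 4: μ=6, E[X²]=69.64.
E[X] = 0.24·11.2 + 0.14·5.3 + 0.3·1.6 + 0.32·6 = 5.83.
E[X²] = 0.24·250.88 + 0.14·62.9 + 0.3·18.56 + 0.32·69.64 = 96.87.
Var(X) = E[X²] − (E[X])² = 96.87 − 33.9889 = 62.8811.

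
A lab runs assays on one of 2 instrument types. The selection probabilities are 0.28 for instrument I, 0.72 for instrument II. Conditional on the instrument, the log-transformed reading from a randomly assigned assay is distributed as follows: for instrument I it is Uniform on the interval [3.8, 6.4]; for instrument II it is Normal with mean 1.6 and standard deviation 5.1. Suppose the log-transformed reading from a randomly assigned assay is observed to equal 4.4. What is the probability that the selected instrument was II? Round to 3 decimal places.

Likelihoods f(4.4 | ·): I: 0.384615; II: 0.0672801.
Posterior ∝ prior × likelihood. Numerator for II: 0.72·0.0672801 = 0.0484417.
Normalizing constant: 0.28·0.384615 + 0.72·0.0672801 = 0.156134.
P(II | observation) = 0.0484417 / 0.156134 = 0.310257.

0.310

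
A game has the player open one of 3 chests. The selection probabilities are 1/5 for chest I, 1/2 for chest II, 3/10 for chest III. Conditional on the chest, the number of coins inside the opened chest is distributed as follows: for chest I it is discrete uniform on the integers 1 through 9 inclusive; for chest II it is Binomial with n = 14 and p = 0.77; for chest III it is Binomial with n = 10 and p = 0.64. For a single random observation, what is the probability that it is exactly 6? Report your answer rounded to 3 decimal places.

Conditional on each chest, P(X = 6): I: 0.111111; II: 0.00490143; III: 0.242387.
By total probability, P(X = 6) = 0.2·0.111111 + 0.5·0.00490143 + 0.3·0.242387 = 0.097389.

0.097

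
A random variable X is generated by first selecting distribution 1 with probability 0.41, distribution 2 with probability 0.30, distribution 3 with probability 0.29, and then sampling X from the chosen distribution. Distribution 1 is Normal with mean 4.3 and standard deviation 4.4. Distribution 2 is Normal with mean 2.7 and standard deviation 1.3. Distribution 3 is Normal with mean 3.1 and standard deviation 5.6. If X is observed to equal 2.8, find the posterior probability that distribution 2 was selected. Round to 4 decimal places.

0.6223

Likelihoods f(2.8 | ·): 1: 0.0855501; 2: 0.305972; 3: 0.0711375.
Posterior ∝ prior × likelihood. Numerator for 2: 0.3·0.305972 = 0.0917916.
Normalizing constant: 0.41·0.0855501 + 0.3·0.305972 + 0.29·0.0711375 = 0.147497.
P(2 | observation) = 0.0917916 / 0.147497 = 0.622328.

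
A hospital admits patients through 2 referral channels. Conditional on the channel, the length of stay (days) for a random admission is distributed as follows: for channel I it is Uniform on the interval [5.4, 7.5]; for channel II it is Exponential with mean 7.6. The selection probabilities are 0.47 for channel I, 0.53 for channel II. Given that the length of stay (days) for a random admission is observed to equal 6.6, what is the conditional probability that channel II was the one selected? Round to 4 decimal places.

Likelihoods f(6.6 | ·): I: 0.47619; II: 0.0552123.
Posterior ∝ prior × likelihood. Numerator for II: 0.53·0.0552123 = 0.0292625.
Normalizing constant: 0.47·0.47619 + 0.53·0.0552123 = 0.253072.
P(II | observation) = 0.0292625 / 0.253072 = 0.115629.

0.1156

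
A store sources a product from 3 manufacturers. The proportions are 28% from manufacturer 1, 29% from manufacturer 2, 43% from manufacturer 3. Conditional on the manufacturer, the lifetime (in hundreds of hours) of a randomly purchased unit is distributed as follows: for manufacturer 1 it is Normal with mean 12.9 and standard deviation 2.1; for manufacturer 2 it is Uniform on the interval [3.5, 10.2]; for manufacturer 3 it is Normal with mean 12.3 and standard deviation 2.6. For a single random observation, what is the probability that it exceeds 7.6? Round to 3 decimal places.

Conditional on each manufacturer, P(X > 7.6): 1: 0.994195; 2: 0.38806; 3: 0.964673.
By total probability, P(X > 7.6) = 0.28·0.994195 + 0.29·0.38806 + 0.43·0.964673 = 0.805721.

0.806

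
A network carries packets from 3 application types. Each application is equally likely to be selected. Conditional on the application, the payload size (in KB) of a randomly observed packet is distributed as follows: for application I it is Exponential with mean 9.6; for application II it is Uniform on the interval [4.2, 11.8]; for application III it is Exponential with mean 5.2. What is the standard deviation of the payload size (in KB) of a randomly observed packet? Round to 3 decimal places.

6.682

Per component, I: μ=9.6, E[X²]=184.32; II: μ=8, E[X²]=68.8133; III: μ=5.2, E[X²]=54.08.
E[X] = 0.333333·9.6 + 0.333333·8 + 0.333333·5.2 = 7.6.
E[X²] = 0.333333·184.32 + 0.333333·68.8133 + 0.333333·54.08 = 102.404.
Var(X) = E[X²] − (E[X])² = 102.404 − 57.76 = 44.6444.
SD(X) = √44.6444 = 6.68165.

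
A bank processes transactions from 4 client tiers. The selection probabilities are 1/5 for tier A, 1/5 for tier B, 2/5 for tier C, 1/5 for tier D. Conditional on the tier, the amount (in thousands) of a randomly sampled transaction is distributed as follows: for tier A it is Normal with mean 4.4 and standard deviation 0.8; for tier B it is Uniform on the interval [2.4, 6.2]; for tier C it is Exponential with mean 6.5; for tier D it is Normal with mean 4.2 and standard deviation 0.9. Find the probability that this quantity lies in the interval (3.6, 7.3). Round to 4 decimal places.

0.5543

Conditional on each tier, P(3.6 < X < 7.3): A: 0.8412; B: 0.684211; C: 0.249458; D: 0.747221.
By total probability, P(3.6 < X < 7.3) = 0.2·0.8412 + 0.2·0.684211 + 0.4·0.249458 + 0.2·0.747221 = 0.554309.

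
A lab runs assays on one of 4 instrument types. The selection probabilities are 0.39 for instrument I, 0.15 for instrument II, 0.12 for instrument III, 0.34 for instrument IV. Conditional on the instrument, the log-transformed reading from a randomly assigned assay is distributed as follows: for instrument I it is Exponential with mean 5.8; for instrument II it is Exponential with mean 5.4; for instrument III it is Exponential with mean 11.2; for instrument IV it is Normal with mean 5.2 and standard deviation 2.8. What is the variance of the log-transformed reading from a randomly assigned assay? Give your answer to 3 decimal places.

38.710

Per component, I: μ=5.8, E[X²]=67.28; II: μ=5.4, E[X²]=58.32; III: μ=11.2, E[X²]=250.88; IV: μ=5.2, E[X²]=34.88.
E[X] = 0.39·5.8 + 0.15·5.4 + 0.12·11.2 + 0.34·5.2 = 6.184.
E[X²] = 0.39·67.28 + 0.15·58.32 + 0.12·250.88 + 0.34·34.88 = 76.952.
Var(X) = E[X²] − (E[X])² = 76.952 − 38.2419 = 38.7101.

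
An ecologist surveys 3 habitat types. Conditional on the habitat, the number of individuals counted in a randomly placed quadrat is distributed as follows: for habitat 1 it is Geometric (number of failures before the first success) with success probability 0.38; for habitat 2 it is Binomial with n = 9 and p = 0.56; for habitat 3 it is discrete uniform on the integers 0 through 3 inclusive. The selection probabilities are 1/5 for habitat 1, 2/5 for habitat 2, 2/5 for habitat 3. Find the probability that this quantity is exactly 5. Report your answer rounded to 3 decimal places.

Conditional on each habitat, P(X = 5): 1: 0.034813; 2: 0.260089; 3: 0.
By total probability, P(X = 5) = 0.2·0.034813 + 0.4·0.260089 + 0.4·0 = 0.110998.

0.111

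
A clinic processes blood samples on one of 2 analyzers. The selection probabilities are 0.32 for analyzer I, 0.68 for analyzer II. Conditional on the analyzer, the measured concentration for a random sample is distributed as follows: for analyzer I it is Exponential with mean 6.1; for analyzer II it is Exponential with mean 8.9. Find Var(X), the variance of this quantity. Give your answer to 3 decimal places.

67.476

Per component, I: μ=6.1, E[X²]=74.42; II: μ=8.9, E[X²]=158.42.
E[X] = 0.32·6.1 + 0.68·8.9 = 8.004.
E[X²] = 0.32·74.42 + 0.68·158.42 = 131.54.
Var(X) = E[X²] − (E[X])² = 131.54 − 64.064 = 67.476.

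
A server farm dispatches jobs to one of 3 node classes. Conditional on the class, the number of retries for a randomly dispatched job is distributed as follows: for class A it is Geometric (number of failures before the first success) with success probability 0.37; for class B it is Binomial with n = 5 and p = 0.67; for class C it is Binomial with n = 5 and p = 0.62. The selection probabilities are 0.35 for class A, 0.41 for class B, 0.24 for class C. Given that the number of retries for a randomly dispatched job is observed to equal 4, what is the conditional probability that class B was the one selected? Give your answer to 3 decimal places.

Likelihoods P(X=4 | ·): A: 0.058286; B: 0.332493; C: 0.28075.
Posterior ∝ prior × likelihood. Numerator for B: 0.41·0.332493 = 0.136322.
Normalizing constant: 0.35·0.058286 + 0.41·0.332493 + 0.24·0.28075 = 0.224103.
P(B | observation) = 0.136322 / 0.224103 = 0.608303.

0.608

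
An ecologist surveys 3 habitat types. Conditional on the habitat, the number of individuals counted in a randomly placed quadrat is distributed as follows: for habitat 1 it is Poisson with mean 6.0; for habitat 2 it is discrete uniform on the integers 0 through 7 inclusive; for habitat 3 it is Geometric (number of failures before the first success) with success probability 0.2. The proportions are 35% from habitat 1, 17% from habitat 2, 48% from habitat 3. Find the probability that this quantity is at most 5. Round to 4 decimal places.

Conditional on each habitat, P(X ≤ 5): 1: 0.44568; 2: 0.75; 3: 0.737856.
By total probability, P(X ≤ 5) = 0.35·0.44568 + 0.17·0.75 + 0.48·0.737856 = 0.637659.

0.6377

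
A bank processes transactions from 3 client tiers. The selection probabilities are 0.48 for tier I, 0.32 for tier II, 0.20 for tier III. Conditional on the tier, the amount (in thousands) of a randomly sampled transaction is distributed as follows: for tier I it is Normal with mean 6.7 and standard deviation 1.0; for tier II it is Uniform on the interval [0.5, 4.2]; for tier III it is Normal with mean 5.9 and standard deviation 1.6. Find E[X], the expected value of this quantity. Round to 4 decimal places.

5.1480

Component means — I: 6.7; II: 2.35; III: 5.9.
E[X] = 0.48·6.7 + 0.32·2.35 + 0.2·5.9 = 5.148.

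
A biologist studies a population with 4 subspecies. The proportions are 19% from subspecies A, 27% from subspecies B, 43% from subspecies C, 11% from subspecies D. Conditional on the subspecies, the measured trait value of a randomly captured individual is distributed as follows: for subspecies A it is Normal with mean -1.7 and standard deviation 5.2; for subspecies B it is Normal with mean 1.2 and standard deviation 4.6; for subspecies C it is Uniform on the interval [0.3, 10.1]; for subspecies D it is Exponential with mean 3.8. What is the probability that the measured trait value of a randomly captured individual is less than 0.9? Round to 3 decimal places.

0.309

Conditional on each subspecies, P(X < 0.9): A: 0.691462; B: 0.474; C: 0.0612245; D: 0.210884.
By total probability, P(X < 0.9) = 0.19·0.691462 + 0.27·0.474 + 0.43·0.0612245 + 0.11·0.210884 = 0.308882.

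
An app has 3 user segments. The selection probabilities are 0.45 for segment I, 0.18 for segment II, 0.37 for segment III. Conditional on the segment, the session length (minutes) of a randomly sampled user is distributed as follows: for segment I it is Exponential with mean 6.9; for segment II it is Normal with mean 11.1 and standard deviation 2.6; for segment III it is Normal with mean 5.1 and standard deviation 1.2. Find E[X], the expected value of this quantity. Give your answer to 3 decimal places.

6.990

Component means — I: 6.9; II: 11.1; III: 5.1.
E[X] = 0.45·6.9 + 0.18·11.1 + 0.37·5.1 = 6.99.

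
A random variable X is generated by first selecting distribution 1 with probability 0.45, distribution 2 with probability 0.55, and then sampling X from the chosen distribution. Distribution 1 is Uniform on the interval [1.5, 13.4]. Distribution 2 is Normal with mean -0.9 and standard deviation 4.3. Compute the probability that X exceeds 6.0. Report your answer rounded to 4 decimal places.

0.3097

Conditional on each component, P(X > 6.0): 1: 0.621849; 2: 0.0542853.
By total probability, P(X > 6.0) = 0.45·0.621849 + 0.55·0.0542853 = 0.309689.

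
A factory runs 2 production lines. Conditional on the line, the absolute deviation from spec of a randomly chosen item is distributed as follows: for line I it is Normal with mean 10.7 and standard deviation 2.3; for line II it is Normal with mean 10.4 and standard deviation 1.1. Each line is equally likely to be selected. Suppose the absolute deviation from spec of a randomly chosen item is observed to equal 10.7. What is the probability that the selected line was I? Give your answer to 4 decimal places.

0.3317

Likelihoods f(10.7 | ·): I: 0.173453; II: 0.349435.
Posterior ∝ prior × likelihood. Numerator for I: 0.5·0.173453 = 0.0867266.
Normalizing constant: 0.5·0.173453 + 0.5·0.349435 = 0.261444.
P(I | observation) = 0.0867266 / 0.261444 = 0.331722.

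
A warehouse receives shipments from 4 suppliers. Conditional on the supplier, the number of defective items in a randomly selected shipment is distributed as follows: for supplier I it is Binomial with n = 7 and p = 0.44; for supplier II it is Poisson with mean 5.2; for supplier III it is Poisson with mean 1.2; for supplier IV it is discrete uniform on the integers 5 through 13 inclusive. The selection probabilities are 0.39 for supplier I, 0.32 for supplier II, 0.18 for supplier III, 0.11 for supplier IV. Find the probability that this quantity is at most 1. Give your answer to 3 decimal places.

Conditional on each supplier, P(X ≤ 1): I: 0.112261; II: 0.0342027; III: 0.662627; IV: 0.
By total probability, P(X ≤ 1) = 0.39·0.112261 + 0.32·0.0342027 + 0.18·0.662627 + 0.11·0 = 0.174.

0.174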